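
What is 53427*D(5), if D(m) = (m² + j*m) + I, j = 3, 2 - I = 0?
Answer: 2243934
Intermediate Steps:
I = 2 (I = 2 - 1*0 = 2 + 0 = 2)
D(m) = 2 + m² + 3*m (D(m) = (m² + 3*m) + 2 = 2 + m² + 3*m)
53427*D(5) = 53427*(2 + 5² + 3*5) = 53427*(2 + 25 + 15) = 53427*42 = 2243934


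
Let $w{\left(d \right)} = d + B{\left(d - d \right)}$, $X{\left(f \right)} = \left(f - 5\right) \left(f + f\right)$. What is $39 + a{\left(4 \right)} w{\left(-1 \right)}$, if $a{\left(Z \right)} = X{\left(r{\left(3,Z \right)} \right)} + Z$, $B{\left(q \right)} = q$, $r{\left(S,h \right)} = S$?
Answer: $47$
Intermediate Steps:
$X{\left(f \right)} = 2 f \left(-5 + f\right)$ ($X{\left(f \right)} = \left(-5 + f\right) 2 f = 2 f \left(-5 + f\right)$)
$w{\left(d \right)} = d$ ($w{\left(d \right)} = d + \left(d - d\right) = d + 0 = d$)
$a{\left(Z \right)} = -12 + Z$ ($a{\left(Z \right)} = 2 \cdot 3 \left(-5 + 3\right) + Z = 2 \cdot 3 \left(-2\right) + Z = -12 + Z$)
$39 + a{\left(4 \right)} w{\left(-1 \right)} = 39 + \left(-12 + 4\right) \left(-1\right) = 39 - -8 = 39 + 8 = 47$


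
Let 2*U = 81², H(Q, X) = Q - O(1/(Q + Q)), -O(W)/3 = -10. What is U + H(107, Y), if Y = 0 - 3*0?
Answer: 6715/2 ≈ 3357.5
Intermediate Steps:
O(W) = 30 (O(W) = -3*(-10) = 30)
Y = 0 (Y = 0 + 0 = 0)
H(Q, X) = -30 + Q (H(Q, X) = Q - 1*30 = Q - 30 = -30 + Q)
U = 6561/2 (U = (½)*81² = (½)*6561 = 6561/2 ≈ 3280.5)
U + H(107, Y) = 6561/2 + (-30 + 107) = 6561/2 + 77 = 6715/2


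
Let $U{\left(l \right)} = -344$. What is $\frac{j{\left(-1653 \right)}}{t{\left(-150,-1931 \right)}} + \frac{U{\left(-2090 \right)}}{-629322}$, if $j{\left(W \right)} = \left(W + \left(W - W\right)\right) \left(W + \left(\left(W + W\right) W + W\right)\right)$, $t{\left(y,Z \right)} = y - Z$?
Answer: $- \frac{2840721539438764}{560411241} \approx -5.069 \cdot 10^{6}$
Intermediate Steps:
$j{\left(W \right)} = W \left(2 W + 2 W^{2}\right)$ ($j{\left(W \right)} = \left(W + 0\right) \left(W + \left(2 W W + W\right)\right) = W \left(W + \left(2 W^{2} + W\right)\right) = W \left(W + \left(W + 2 W^{2}\right)\right) = W \left(2 W + 2 W^{2}\right)$)
$\frac{j{\left(-1653 \right)}}{t{\left(-150,-1931 \right)}} + \frac{U{\left(-2090 \right)}}{-629322} = \frac{2 \left(-1653\right)^{2} \left(1 - 1653\right)}{-150 - -1931} - \frac{344}{-629322} = \frac{2 \cdot 2732409 \left(-1652\right)}{-150 + 1931} - - \frac{172}{314661} = - \frac{9027879336}{1781} + \frac{172}{314661} = - \frac{2840721539438764}{560411241}$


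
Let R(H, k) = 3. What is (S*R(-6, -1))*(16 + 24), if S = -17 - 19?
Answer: -4320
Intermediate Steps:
S = -36
(S*R(-6, -1))*(16 + 24) = (-36*3)*(16 + 24) = -108*40 = -4320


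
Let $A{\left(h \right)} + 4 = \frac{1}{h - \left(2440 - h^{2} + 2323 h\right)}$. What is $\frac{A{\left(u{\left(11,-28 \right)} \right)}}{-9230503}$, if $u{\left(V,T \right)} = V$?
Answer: $\frac{111445}{257171044083} \approx 4.3335 \cdot 10^{-7}$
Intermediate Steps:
$A{\left(h \right)} = -4 + \frac{1}{-2440 + h^{2} - 2322 h}$ ($A{\left(h \right)} = -4 + \frac{1}{h - \left(2440 - h^{2} + 2323 h\right)} = -4 + \frac{1}{-2440 + h^{2} - 2322 h}$)
$\frac{A{\left(u{\left(11,-28 \right)} \right)}}{-9230503} = \frac{\frac{1}{2440 - 11^{2} + 2322 \cdot 11} \left(-9761 - 102168 + 4 \cdot 11^{2}\right)}{-9230503} = \frac{-9761 - 102168 + 4 \cdot 121}{2440 - 121 + 25542} \left(- \frac{1}{9230503}\right) = \frac{-9761 - 102168 + 484}{2440 - 121 + 25542} \left(- \frac{1}{9230503}\right) = \frac{1}{27861} \left(-111445\right) \left(- \frac{1}{9230503}\right) = \left(- \frac{111445}{27861}\right) \left(- \frac{1}{9230503}\right) = \frac{111445}{257171044083}$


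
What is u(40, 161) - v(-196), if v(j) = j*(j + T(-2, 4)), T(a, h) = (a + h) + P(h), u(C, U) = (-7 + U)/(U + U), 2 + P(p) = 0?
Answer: -883557/23 ≈ -38416.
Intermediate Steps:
P(p) = -2 (P(p) = -2 + 0 = -2)
u(C, U) = (-7 + U)/(2*U) (u(C, U) = (-7 + U)/((2*U)) = (-7 + U)*(1/(2*U)) = (-7 + U)/(2*U))
T(a, h) = -2 + a + h (T(a, h) = (a + h) - 2 = -2 + a + h)
v(j) = j² (v(j) = j*(j + (-2 - 2 + 4)) = j*(j + 0) = j*j = j²)
u(40, 161) - v(-196) = (½)*(-7 + 161)/161 - 1*(-196)² = (½)*(1/161)*154 - 1*38416 = 11/23 - 38416 = -883557/23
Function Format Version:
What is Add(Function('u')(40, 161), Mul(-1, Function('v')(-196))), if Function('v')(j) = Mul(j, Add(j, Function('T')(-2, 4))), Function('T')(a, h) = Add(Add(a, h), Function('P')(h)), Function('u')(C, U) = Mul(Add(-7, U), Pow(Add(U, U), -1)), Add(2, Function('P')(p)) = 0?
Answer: Rational(-883557, 23) ≈ -38416.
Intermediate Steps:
Function('P')(p) = -2 (Function('P')(p) = Add(-2, 0) = -2)
Function('u')(C, U) = Mul(Rational(1, 2), Pow(U, -1), Add(-7, U)) (Function('u')(C, U) = Mul(Add(-7, U), Pow(Mul(2, U), -1)) = Mul(Add(-7, U), Mul(Rational(1, 2), Pow(U, -1))) = Mul(Rational(1, 2), Pow(U, -1), Add(-7, U)))
Function('T')(a, h) = Add(-2, a, h) (Function('T')(a, h) = Add(Add(a, h), -2) = Add(-2, a, h))
Function('v')(j) = Pow(j, 2) (Function('v')(j) = Mul(j, Add(j, Add(-2, -2, 4))) = Mul(j, Add(j, 0)) = Mul(j, j) = Pow(j, 2))
Add(Function('u')(40, 161), Mul(-1, Function('v')(-196))) = Add(Mul(Rational(1, 2), Pow(161, -1), Add(-7, 161)), Mul(-1, Pow(-196, 2))) = Add(Mul(Rational(1, 2), Rational(1, 161), 154), Mul(-1, 38416)) = Add(Rational(11, 23), -38416) = Rational(-883557, 23)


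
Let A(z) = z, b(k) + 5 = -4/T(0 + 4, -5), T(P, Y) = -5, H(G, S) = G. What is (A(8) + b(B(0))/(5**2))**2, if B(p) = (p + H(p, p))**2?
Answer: 958441/15625 ≈ 61.340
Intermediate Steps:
B(p) = 4*p**2 (B(p) = (p + p)**2 = (2*p)**2 = 4*p**2)
b(k) = -21/5 (b(k) = -5 - 4/(-5) = -5 - 4*(-1/5) = -5 + 4/5 = -21/5)
(A(8) + b(B(0))/(5**2))**2 = (8 - 21/(5*(5**2)))**2 = (8 - 21/5/25)**2 = (8 - 21/5*1/25)**2 = (8 - 21/125)**2 = (979/125)**2 = 958441/15625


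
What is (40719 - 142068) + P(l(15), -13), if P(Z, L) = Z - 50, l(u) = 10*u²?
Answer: -99149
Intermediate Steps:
P(Z, L) = -50 + Z
(40719 - 142068) + P(l(15), -13) = (40719 - 142068) + (-50 + 10*15²) = -101349 + (-50 + 10*225) = -101349 + (-50 + 2250) = -101349 + 2200 = -99149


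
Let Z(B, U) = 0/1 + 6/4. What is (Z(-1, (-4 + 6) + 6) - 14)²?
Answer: 625/4 ≈ 156.25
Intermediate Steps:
Z(B, U) = 3/2 (Z(B, U) = 0*1 + 6*(¼) = 0 + 3/2 = 3/2)
(Z(-1, (-4 + 6) + 6) - 14)² = (3/2 - 14)² = (-25/2)² = 625/4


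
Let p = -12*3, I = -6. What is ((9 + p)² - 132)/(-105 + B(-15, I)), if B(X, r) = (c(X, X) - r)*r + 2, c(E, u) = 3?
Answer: -597/157 ≈ -3.8025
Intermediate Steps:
p = -36 (p = -3*12 = -36)
B(X, r) = 2 + r*(3 - r) (B(X, r) = (3 - r)*r + 2 = r*(3 - r) + 2 = 2 + r*(3 - r))
((9 + p)² - 132)/(-105 + B(-15, I)) = ((9 - 36)² - 132)/(-105 + (2 - 1*(-6)² + 3*(-6))) = ((-27)² - 132)/(-105 + (2 - 1*36 - 18)) = (729 - 132)/(-105 + (2 - 36 - 18)) = 597/(-105 - 52) = 597/(-157) = 597*(-1/157) = -597/157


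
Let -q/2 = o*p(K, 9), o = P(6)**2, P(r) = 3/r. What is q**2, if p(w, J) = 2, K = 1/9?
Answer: 1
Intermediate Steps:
K = 1/9 ≈ 0.11111
o = 1/4 (o = (3/6)**2 = (3*(1/6))**2 = (1/2)**2 = 1/4 ≈ 0.25000)
q = -1 (q = -2/2 = -2*1/2 = -1)
q**2 = (-1)**2 = 1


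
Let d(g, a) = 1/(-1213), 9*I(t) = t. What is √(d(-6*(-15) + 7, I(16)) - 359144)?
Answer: I*√528433349349/1213 ≈ 599.29*I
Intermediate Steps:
I(t) = t/9
d(g, a) = -1/1213
√(d(-6*(-15) + 7, I(16)) - 359144) = √(-1/1213 - 359144) = √(-435641673/1213) = I*√528433349349/1213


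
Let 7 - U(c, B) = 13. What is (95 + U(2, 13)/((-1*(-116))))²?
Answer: 30327049/3364 ≈ 9015.2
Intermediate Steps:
U(c, B) = -6 (U(c, B) = 7 - 1*13 = 7 - 13 = -6)
(95 + U(2, 13)/((-1*(-116))))² = (95 - 6/((-1*(-116))))² = (95 - 6/116)² = (95 - 6*1/116)² = (95 - 3/58)² = (5507/58)² = 30327049/3364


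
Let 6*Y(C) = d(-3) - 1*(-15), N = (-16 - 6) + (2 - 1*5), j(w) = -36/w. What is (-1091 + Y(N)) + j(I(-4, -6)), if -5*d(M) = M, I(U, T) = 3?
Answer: -5502/5 ≈ -1100.4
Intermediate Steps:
d(M) = -M/5
N = -25 (N = -22 + (2 - 5) = -22 - 3 = -25)
Y(C) = 13/5 (Y(C) = (-⅕*(-3) - 1*(-15))/6 = (⅗ + 15)/6 = (⅙)*(78/5) = 13/5)
(-1091 + Y(N)) + j(I(-4, -6)) = (-1091 + 13/5) - 36/3 = -5442/5 - 36*⅓ = -5442/5 - 12 = -5502/5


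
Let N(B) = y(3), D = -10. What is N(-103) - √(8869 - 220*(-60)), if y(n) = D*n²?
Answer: -90 - √22069 ≈ -238.56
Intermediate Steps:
y(n) = -10*n²
N(B) = -90 (N(B) = -10*3² = -10*9 = -90)
N(-103) - √(8869 - 220*(-60)) = -90 - √(8869 - 220*(-60)) = -90 - √(8869 + 13200) = -90 - √22069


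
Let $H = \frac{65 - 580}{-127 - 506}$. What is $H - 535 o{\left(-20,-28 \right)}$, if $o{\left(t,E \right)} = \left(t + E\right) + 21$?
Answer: $\frac{9144200}{633} \approx 14446.0$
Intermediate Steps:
$H = \frac{515}{633}$ ($H = - \frac{515}{-633} = \left(-515\right) \left(- \frac{1}{633}\right) = \frac{515}{633} \approx 0.81359$)
$o{\left(t,E \right)} = 21 + E + t$ ($o{\left(t,E \right)} = \left(E + t\right) + 21 = 21 + E + t$)
$H - 535 o{\left(-20,-28 \right)} = \frac{515}{633} - 535 \left(21 - 28 - 20\right) = \frac{515}{633} - -14445 = \frac{515}{633} + 14445 = \frac{9144200}{633}$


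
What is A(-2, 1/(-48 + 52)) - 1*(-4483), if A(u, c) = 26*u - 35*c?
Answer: 17689/4 ≈ 4422.3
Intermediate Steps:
A(u, c) = -35*c + 26*u
A(-2, 1/(-48 + 52)) - 1*(-4483) = (-35/(-48 + 52) + 26*(-2)) - 1*(-4483) = (-35/4 - 52) + 4483 = -243/4 + 4483 = 17689/4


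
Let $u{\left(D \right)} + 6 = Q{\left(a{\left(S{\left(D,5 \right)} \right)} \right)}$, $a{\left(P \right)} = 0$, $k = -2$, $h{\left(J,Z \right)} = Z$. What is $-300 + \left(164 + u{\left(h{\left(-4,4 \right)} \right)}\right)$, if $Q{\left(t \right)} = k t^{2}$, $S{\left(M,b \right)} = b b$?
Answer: $-142$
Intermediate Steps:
$S{\left(M,b \right)} = b^{2}$
$Q{\left(t \right)} = - 2 t^{2}$
$u{\left(D \right)} = -6$ ($u{\left(D \right)} = -6 - 2 \cdot 0^{2} = -6 - 0 = -6 + 0 = -6$)
$-300 + \left(164 + u{\left(h{\left(-4,4 \right)} \right)}\right) = -300 + \left(164 - 6\right) = -300 + 158 = -142$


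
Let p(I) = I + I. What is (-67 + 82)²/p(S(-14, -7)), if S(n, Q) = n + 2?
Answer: -75/8 ≈ -9.3750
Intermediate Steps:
S(n, Q) = 2 + n
p(I) = 2*I
(-67 + 82)²/p(S(-14, -7)) = (-67 + 82)²/((2*(2 - 14))) = 15²/((2*(-12))) = 225/(-24) = 225*(-1/24) = -75/8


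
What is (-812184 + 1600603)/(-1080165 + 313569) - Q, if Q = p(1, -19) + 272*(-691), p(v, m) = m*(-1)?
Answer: 144067897649/766596 ≈ 1.8793e+5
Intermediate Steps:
p(v, m) = -m
Q = -187933 (Q = -1*(-19) + 272*(-691) = 19 - 187952 = -187933)
(-812184 + 1600603)/(-1080165 + 313569) - Q = (-812184 + 1600603)/(-1080165 + 313569) - 1*(-187933) = 788419/(-766596) + 187933 = 788419*(-1/766596) + 187933 = -788419/766596 + 187933 = 144067897649/766596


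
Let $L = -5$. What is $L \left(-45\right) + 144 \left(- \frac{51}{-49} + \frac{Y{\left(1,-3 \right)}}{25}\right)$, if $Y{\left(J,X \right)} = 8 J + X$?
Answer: $\frac{98901}{245} \approx 403.68$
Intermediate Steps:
$Y{\left(J,X \right)} = X + 8 J$
$L \left(-45\right) + 144 \left(- \frac{51}{-49} + \frac{Y{\left(1,-3 \right)}}{25}\right) = \left(-5\right) \left(-45\right) + 144 \left(- \frac{51}{-49} + \frac{-3 + 8 \cdot 1}{25}\right) = 225 + 144 \left(\left(-51\right) \left(- \frac{1}{49}\right) + \left(-3 + 8\right) \frac{1}{25}\right) = 225 + 144 \left(\frac{51}{49} + 5 \cdot \frac{1}{25}\right) = 225 + 144 \left(\frac{51}{49} + \frac{1}{5}\right) = 225 + 144 \cdot \frac{304}{245} = 225 + \frac{43776}{245} = \frac{98901}{245}$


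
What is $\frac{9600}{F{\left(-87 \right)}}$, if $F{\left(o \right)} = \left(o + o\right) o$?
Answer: $\frac{1600}{2523} \approx 0.63417$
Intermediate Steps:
$F{\left(o \right)} = 2 o^{2}$ ($F{\left(o \right)} = 2 o o = 2 o^{2}$)
$\frac{9600}{F{\left(-87 \right)}} = \frac{9600}{2 \left(-87\right)^{2}} = \frac{9600}{2 \cdot 7569} = \frac{9600}{15138} = 9600 \cdot \frac{1}{15138} = \frac{1600}{2523}$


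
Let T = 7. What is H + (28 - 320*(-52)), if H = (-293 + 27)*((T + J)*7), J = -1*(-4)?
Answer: -3814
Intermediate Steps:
J = 4
H = -20482 (H = (-293 + 27)*((7 + 4)*7) = -2926*7 = -266*77 = -20482)
H + (28 - 320*(-52)) = -20482 + (28 - 320*(-52)) = -20482 + (28 + 16640) = -20482 + 16668 = -3814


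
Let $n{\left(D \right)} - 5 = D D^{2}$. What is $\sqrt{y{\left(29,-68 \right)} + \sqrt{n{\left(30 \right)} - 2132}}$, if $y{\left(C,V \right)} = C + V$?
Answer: $\sqrt{-39 + \sqrt{24873}} \approx 10.895$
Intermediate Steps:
$n{\left(D \right)} = 5 + D^{3}$ ($n{\left(D \right)} = 5 + D D^{2} = 5 + D^{3}$)
$\sqrt{y{\left(29,-68 \right)} + \sqrt{n{\left(30 \right)} - 2132}} = \sqrt{\left(29 - 68\right) + \sqrt{\left(5 + 30^{3}\right) - 2132}} = \sqrt{-39 + \sqrt{\left(5 + 27000\right) - 2132}} = \sqrt{-39 + \sqrt{27005 - 2132}} = \sqrt{-39 + \sqrt{24873}}$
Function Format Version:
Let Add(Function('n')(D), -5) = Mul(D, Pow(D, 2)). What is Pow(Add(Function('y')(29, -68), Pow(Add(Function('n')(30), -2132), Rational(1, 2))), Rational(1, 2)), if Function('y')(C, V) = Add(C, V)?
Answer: Pow(Add(-39, Pow(24873, Rational(1, 2))), Rational(1, 2)) ≈ 10.895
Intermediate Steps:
Function('n')(D) = Add(5, Pow(D, 3)) (Function('n')(D) = Add(5, Mul(D, Pow(D, 2))) = Add(5, Pow(D, 3)))
Pow(Add(Function('y')(29, -68), Pow(Add(Function('n')(30), -2132), Rational(1, 2))), Rational(1, 2)) = Pow(Add(Add(29, -68), Pow(Add(Add(5, Pow(30, 3)), -2132), Rational(1, 2))), Rational(1, 2)) = Pow(Add(-39, Pow(Add(Add(5, 27000), -2132), Rational(1, 2))), Rational(1, 2)) = Pow(Add(-39, Pow(Add(27005, -2132), Rational(1, 2))), Rational(1, 2)) = Pow(Add(-39, Pow(24873, Rational(1, 2))), Rational(1, 2))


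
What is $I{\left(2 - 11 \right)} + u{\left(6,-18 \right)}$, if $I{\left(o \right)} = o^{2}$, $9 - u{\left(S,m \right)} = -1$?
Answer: $91$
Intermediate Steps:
$u{\left(S,m \right)} = 10$ ($u{\left(S,m \right)} = 9 - -1 = 9 + 1 = 10$)
$I{\left(2 - 11 \right)} + u{\left(6,-18 \right)} = \left(2 - 11\right)^{2} + 10 = \left(-9\right)^{2} + 10 = 81 + 10 = 91$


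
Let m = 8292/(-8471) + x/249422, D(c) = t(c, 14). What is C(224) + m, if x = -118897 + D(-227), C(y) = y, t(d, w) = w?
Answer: 470203977571/2112853762 ≈ 222.54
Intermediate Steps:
D(c) = 14
x = -118883 (x = -118897 + 14 = -118883)
m = -3075265117/2112853762 (m = 8292/(-8471) - 118883/249422 = 8292*(-1/8471) - 118883*1/249422 = -8292/8471 - 118883/249422 = -3075265117/2112853762 ≈ -1.4555)
C(224) + m = 224 - 3075265117/2112853762 = 470203977571/2112853762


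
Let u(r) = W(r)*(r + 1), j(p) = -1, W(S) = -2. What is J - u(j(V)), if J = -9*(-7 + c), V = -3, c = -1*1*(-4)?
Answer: 27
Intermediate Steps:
c = 4 (c = -1*(-4) = 4)
J = 27 (J = -9*(-7 + 4) = -9*(-3) = 27)
u(r) = -2 - 2*r (u(r) = -2*(r + 1) = -2*(1 + r) = -2 - 2*r)
J - u(j(V)) = 27 - (-2 - 2*(-1)) = 27 - (-2 + 2) = 27 - 1*0 = 27 + 0 = 27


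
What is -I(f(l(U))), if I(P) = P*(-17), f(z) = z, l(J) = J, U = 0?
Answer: 0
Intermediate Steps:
I(P) = -17*P
-I(f(l(U))) = -(-17)*0 = -1*0 = 0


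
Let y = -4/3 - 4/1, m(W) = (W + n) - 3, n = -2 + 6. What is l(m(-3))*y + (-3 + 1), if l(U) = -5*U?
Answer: -166/3 ≈ -55.333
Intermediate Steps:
n = 4
m(W) = 1 + W (m(W) = (W + 4) - 3 = (4 + W) - 3 = 1 + W)
y = -16/3 (y = -4*1/3 - 4*1 = -4/3 - 4 = -16/3 ≈ -5.3333)
l(m(-3))*y + (-3 + 1) = -5*(1 - 3)*(-16/3) + (-3 + 1) = -5*(-2)*(-16/3) - 2 = 10*(-16/3) - 2 = -160/3 - 2 = -166/3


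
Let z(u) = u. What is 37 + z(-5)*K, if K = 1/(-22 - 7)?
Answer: 1078/29 ≈ 37.172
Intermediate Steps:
K = -1/29 (K = 1/(-29) = -1/29 ≈ -0.034483)
37 + z(-5)*K = 37 - 5*(-1/29) = 37 + 5/29 = 1078/29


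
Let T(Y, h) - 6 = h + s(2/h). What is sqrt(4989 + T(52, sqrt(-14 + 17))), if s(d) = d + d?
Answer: sqrt(44955 + 21*sqrt(3))/3 ≈ 70.704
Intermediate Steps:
s(d) = 2*d
T(Y, h) = 6 + h + 4/h (T(Y, h) = 6 + (h + 2*(2/h)) = 6 + (h + 4/h) = 6 + h + 4/h)
sqrt(4989 + T(52, sqrt(-14 + 17))) = sqrt(4989 + (6 + sqrt(-14 + 17) + 4/(sqrt(-14 + 17)))) = sqrt(4989 + (6 + sqrt(3) + 4/(sqrt(3)))) = sqrt(4989 + (6 + sqrt(3) + 4*(sqrt(3)/3))) = sqrt(4989 + (6 + sqrt(3) + 4*sqrt(3)/3)) = sqrt(4989 + (6 + 7*sqrt(3)/3)) = sqrt(4995 + 7*sqrt(3)/3)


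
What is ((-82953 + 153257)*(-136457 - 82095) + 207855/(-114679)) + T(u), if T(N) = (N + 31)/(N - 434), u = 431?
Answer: -1762052005170053/114679 ≈ -1.5365e+10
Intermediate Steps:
T(N) = (31 + N)/(-434 + N)
((-82953 + 153257)*(-136457 - 82095) + 207855/(-114679)) + T(u) = ((-82953 + 153257)*(-136457 - 82095) + 207855/(-114679)) + (31 + 431)/(-434 + 431) = (70304*(-218552) + 207855*(-1/114679)) + 462/(-3) = (-15365079808 - 207855/114679) - ⅓*462 = -1762051987509487/114679 - 154 = -1762052005170053/114679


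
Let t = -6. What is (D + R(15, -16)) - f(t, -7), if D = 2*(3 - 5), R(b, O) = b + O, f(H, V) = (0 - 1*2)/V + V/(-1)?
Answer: -86/7 ≈ -12.286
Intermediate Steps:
f(H, V) = -V - 2/V (f(H, V) = (0 - 2)/V + V*(-1) = -2/V - V = -V - 2/V)
R(b, O) = O + b
D = -4 (D = 2*(-2) = -4)
(D + R(15, -16)) - f(t, -7) = (-4 + (-16 + 15)) - (-1*(-7) - 2/(-7)) = (-4 - 1) - (7 - 2*(-1/7)) = -5 - (7 + 2/7) = -5 - 1*51/7 = -5 - 51/7 = -86/7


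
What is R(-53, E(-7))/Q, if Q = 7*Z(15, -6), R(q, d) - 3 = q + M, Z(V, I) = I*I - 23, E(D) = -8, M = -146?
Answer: -28/13 ≈ -2.1538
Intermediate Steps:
Z(V, I) = -23 + I² (Z(V, I) = I² - 23 = -23 + I²)
R(q, d) = -143 + q (R(q, d) = 3 + (q - 146) = 3 + (-146 + q) = -143 + q)
Q = 91 (Q = 7*(-23 + (-6)²) = 7*(-23 + 36) = 7*13 = 91)
R(-53, E(-7))/Q = (-143 - 53)/91 = -196*1/91 = -28/13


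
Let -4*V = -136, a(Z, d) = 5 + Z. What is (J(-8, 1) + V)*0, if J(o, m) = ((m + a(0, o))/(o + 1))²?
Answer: 0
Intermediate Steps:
V = 34 (V = -¼*(-136) = 34)
J(o, m) = (5 + m)²/(1 + o)² (J(o, m) = ((m + (5 + 0))/(o + 1))² = ((m + 5)/(1 + o))² = ((5 + m)/(1 + o))² = (5 + m)²/(1 + o)²)
(J(-8, 1) + V)*0 = ((5 + 1)²/(1 - 8)² + 34)*0 = (6²/(-7)² + 34)*0 = ((1/49)*36 + 34)*0 = (36/49 + 34)*0 = (1702/49)*0 = 0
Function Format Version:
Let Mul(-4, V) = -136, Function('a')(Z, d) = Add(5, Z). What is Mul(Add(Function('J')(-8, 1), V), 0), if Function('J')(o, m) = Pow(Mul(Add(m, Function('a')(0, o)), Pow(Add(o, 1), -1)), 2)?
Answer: 0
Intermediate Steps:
V = 34 (V = Mul(Rational(-1, 4), -136) = 34)
Function('J')(o, m) = Mul(Pow(Add(1, o), -2), Pow(Add(5, m), 2)) (Function('J')(o, m) = Pow(Mul(Add(m, Add(5, 0)), Pow(Add(o, 1), -1)), 2) = Pow(Mul(Add(m, 5), Pow(Add(1, o), -1)), 2) = Pow(Mul(Add(5, m), Pow(Add(1, o), -1)), 2) = Pow(Mul(Pow(Add(1, o), -1), Add(5, m)), 2) = Mul(Pow(Add(1, o), -2), Pow(Add(5, m), 2)))
Mul(Add(Function('J')(-8, 1), V), 0) = Mul(Add(Mul(Pow(Add(1, -8), -2), Pow(Add(5, 1), 2)), 34), 0) = Mul(Add(Mul(Pow(-7, -2), Pow(6, 2)), 34), 0) = Mul(Add(Mul(Rational(1, 49), 36), 34), 0) = Mul(Add(Rational(36, 49), 34), 0) = Mul(Rational(1702, 49), 0) = 0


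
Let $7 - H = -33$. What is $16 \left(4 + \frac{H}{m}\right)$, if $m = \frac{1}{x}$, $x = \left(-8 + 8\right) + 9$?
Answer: $5824$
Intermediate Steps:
$H = 40$ ($H = 7 - -33 = 7 + 33 = 40$)
$x = 9$ ($x = 0 + 9 = 9$)
$m = \frac{1}{9} \approx 0.11111$
$16 \left(4 + \frac{H}{m}\right) = 16 \left(4 + 40 \frac{1}{\frac{1}{9}}\right) = 16 \left(4 + 40 \cdot 9\right) = 16 \left(4 + 360\right) = 16 \cdot 364 = 5824$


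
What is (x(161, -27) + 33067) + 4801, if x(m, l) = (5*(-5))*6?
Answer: 37718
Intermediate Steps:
x(m, l) = -150 (x(m, l) = -25*6 = -150)
(x(161, -27) + 33067) + 4801 = (-150 + 33067) + 4801 = 32917 + 4801 = 37718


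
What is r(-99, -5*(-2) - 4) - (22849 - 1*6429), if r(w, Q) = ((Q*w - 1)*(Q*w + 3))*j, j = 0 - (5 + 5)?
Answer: -3532870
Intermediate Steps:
j = -10 (j = 0 - 1*10 = 0 - 10 = -10)
r(w, Q) = -10*(-1 + Q*w)*(3 + Q*w) (r(w, Q) = ((Q*w - 1)*(Q*w + 3))*(-10) = ((-1 + Q*w)*(3 + Q*w))*(-10) = -10*(-1 + Q*w)*(3 + Q*w))
r(-99, -5*(-2) - 4) - (22849 - 1*6429) = (30 - 20*(-5*(-2) - 4)*(-99) - 10*(-5*(-2) - 4)²*(-99)²) - (22849 - 1*6429) = (30 - 20*(10 - 4)*(-99) - 10*(10 - 4)²*9801) - (22849 - 6429) = (30 - 20*6*(-99) - 10*6²*9801) - 1*16420 = (30 + 11880 - 10*36*9801) - 16420 = (30 + 11880 - 3528360) - 16420 = -3516450 - 16420 = -3532870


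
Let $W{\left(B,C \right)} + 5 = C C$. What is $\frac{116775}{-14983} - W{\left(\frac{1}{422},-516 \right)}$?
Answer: $- \frac{3989355508}{14983} \approx -2.6626 \cdot 10^{5}$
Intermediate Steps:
$W{\left(B,C \right)} = -5 + C^{2}$ ($W{\left(B,C \right)} = -5 + C C = -5 + C^{2}$)
$\frac{116775}{-14983} - W{\left(\frac{1}{422},-516 \right)} = \frac{116775}{-14983} - \left(-5 + \left(-516\right)^{2}\right) = 116775 \left(- \frac{1}{14983}\right) - \left(-5 + 266256\right) = - \frac{116775}{14983} - 266251 = - \frac{3989355508}{14983}$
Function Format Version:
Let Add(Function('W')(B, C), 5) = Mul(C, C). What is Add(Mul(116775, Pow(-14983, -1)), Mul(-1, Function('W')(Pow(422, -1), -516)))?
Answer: Rational(-3989355508, 14983) ≈ -2.6626e+5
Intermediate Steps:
Function('W')(B, C) = Add(-5, Pow(C, 2)) (Function('W')(B, C) = Add(-5, Mul(C, C)) = Add(-5, Pow(C, 2)))
Add(Mul(116775, Pow(-14983, -1)), Mul(-1, Function('W')(Pow(422, -1), -516))) = Add(Mul(116775, Pow(-14983, -1)), Mul(-1, Add(-5, Pow(-516, 2)))) = Add(Mul(116775, Rational(-1, 14983)), Mul(-1, Add(-5, 266256))) = Add(Rational(-116775, 14983), Mul(-1, 266251)) = Add(Rational(-116775, 14983), -266251) = Rational(-3989355508, 14983)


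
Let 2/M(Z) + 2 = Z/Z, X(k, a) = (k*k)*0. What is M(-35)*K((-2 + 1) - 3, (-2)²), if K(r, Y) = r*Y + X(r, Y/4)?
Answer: 32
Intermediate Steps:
X(k, a) = 0 (X(k, a) = k²*0 = 0)
M(Z) = -2 (M(Z) = 2/(-2 + Z/Z) = 2/(-2 + 1) = 2/(-1) = 2*(-1) = -2)
K(r, Y) = Y*r (K(r, Y) = r*Y + 0 = Y*r + 0 = Y*r)
M(-35)*K((-2 + 1) - 3, (-2)²) = -2*(-2)²*((-2 + 1) - 3) = -8*(-1 - 3) = -8*(-4) = -2*(-16) = 32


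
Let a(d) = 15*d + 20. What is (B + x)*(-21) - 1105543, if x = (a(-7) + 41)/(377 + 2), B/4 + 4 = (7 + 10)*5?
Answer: -421578589/379 ≈ -1.1123e+6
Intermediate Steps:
a(d) = 20 + 15*d
B = 324 (B = -16 + 4*((7 + 10)*5) = -16 + 4*(17*5) = -16 + 4*85 = -16 + 340 = 324)
x = -44/379 (x = ((20 + 15*(-7)) + 41)/(377 + 2) = ((20 - 105) + 41)/379 = (-85 + 41)*(1/379) = -44*1/379 = -44/379 ≈ -0.11609)
(B + x)*(-21) - 1105543 = (324 - 44/379)*(-21) - 1105543 = (122752/379)*(-21) - 1105543 = -2577792/379 - 1105543 = -421578589/379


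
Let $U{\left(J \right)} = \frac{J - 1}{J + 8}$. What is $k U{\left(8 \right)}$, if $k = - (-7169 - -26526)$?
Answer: $- \frac{135499}{16} \approx -8468.7$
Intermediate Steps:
$U{\left(J \right)} = \frac{-1 + J}{8 + J}$
$k = -19357$ ($k = - (-7169 + 26526) = \left(-1\right) 19357 = -19357$)
$k U{\left(8 \right)} = - 19357 \frac{-1 + 8}{8 + 8} = - 19357 \cdot \frac{1}{16} \cdot 7 = \left(-19357\right) \frac{7}{16} = - \frac{135499}{16}$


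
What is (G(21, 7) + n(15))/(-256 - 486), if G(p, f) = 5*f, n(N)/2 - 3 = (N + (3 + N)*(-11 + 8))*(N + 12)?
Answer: 295/106 ≈ 2.7830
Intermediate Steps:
n(N) = 6 + 2*(-9 - 2*N)*(12 + N) (n(N) = 6 + 2*((N + (3 + N)*(-11 + 8))*(N + 12)) = 6 + 2*((N + (3 + N)*(-3))*(12 + N)) = 6 + 2*((N + (-9 - 3*N))*(12 + N)) = 6 + 2*((-9 - 2*N)*(12 + N)) = 6 + 2*(-9 - 2*N)*(12 + N))
(G(21, 7) + n(15))/(-256 - 486) = (5*7 + (-210 - 66*15 - 4*15²))/(-256 - 486) = (35 + (-210 - 990 - 4*225))/(-742) = (35 + (-210 - 990 - 900))*(-1/742) = (35 - 2100)*(-1/742) = -2065*(-1/742) = 295/106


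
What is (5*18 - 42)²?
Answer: 2304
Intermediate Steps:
(5*18 - 42)² = (90 - 42)² = 48² = 2304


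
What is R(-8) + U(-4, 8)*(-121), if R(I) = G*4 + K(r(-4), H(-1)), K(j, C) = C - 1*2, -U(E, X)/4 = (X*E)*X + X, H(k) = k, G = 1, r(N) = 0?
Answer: -120031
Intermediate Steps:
U(E, X) = -4*X - 4*E*X² (U(E, X) = -4*((X*E)*X + X) = -4*((E*X)*X + X) = -4*(E*X² + X) = -4*(X + E*X²) = -4*X - 4*E*X²)
K(j, C) = -2 + C (K(j, C) = C - 2 = -2 + C)
R(I) = 1 (R(I) = 1*4 + (-2 - 1) = 4 - 3 = 1)
R(-8) + U(-4, 8)*(-121) = 1 - 4*8*(1 - 4*8)*(-121) = 1 - 4*8*(1 - 32)*(-121) = 1 - 4*8*(-31)*(-121) = 1 + 992*(-121) = 1 - 120032 = -120031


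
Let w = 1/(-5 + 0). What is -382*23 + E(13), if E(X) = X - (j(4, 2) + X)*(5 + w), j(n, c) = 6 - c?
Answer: -44273/5 ≈ -8854.6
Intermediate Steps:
w = -⅕ (w = 1/(-5) = -⅕ ≈ -0.20000)
E(X) = -96/5 - 19*X/5 (E(X) = X - ((6 - 1*2) + X)*(5 - ⅕) = X - ((6 - 2) + X)*24/5 = X - (4 + X)*24/5 = X - (96/5 + 24*X/5) = X + (-96/5 - 24*X/5) = -96/5 - 19*X/5)
-382*23 + E(13) = -382*23 + (-96/5 - 19/5*13) = -8786 + (-96/5 - 247/5) = -8786 - 343/5 = -44273/5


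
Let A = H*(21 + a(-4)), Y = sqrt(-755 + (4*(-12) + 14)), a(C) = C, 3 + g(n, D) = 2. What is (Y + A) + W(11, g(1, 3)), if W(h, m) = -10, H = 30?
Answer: 500 + I*sqrt(789) ≈ 500.0 + 28.089*I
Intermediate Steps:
g(n, D) = -1 (g(n, D) = -3 + 2 = -1)
Y = I*sqrt(789) (Y = sqrt(-755 + (-48 + 14)) = sqrt(-755 - 34) = sqrt(-789) = I*sqrt(789) ≈ 28.089*I)
A = 510 (A = 30*(21 - 4) = 30*17 = 510)
(Y + A) + W(11, g(1, 3)) = (I*sqrt(789) + 510) - 10 = (510 + I*sqrt(789)) - 10 = 500 + I*sqrt(789)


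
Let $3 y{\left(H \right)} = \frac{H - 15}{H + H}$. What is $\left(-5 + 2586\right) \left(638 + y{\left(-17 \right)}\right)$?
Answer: $\frac{84021874}{51} \approx 1.6475 \cdot 10^{6}$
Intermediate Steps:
$y{\left(H \right)} = \frac{-15 + H}{6 H}$ ($y{\left(H \right)} = \frac{\left(H - 15\right) \frac{1}{H + H}}{3} = \frac{\left(-15 + H\right) \frac{1}{2 H}}{3} = \frac{\frac{1}{2} \frac{1}{H} \left(-15 + H\right)}{3} = \frac{-15 + H}{6 H}$)
$\left(-5 + 2586\right) \left(638 + y{\left(-17 \right)}\right) = \left(-5 + 2586\right) \left(638 + \frac{-15 - 17}{6 \left(-17\right)}\right) = 2581 \left(638 + \frac{1}{6} \left(- \frac{1}{17}\right) \left(-32\right)\right) = 2581 \left(638 + \frac{16}{51}\right) = 2581 \cdot \frac{32554}{51} = \frac{84021874}{51}$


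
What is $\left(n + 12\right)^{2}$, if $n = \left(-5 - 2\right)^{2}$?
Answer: $3721$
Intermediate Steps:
$n = 49$ ($n = \left(-7\right)^{2} = 49$)
$\left(n + 12\right)^{2} = \left(49 + 12\right)^{2} = 61^{2} = 3721$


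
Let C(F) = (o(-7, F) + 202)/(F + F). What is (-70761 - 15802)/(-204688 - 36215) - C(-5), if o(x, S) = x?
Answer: 9568343/481806 ≈ 19.859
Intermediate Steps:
C(F) = 195/(2*F) (C(F) = (-7 + 202)/(F + F) = 195/((2*F)) = 195*(1/(2*F)) = 195/(2*F))
(-70761 - 15802)/(-204688 - 36215) - C(-5) = (-70761 - 15802)/(-204688 - 36215) - 195/(2*(-5)) = -86563/(-240903) - 195*(-1)/(2*5) = -86563*(-1/240903) - 1*(-39/2) = 86563/240903 + 39/2 = 9568343/481806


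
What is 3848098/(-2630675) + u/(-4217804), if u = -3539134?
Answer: -3460105900671/5547835768850 ≈ -0.62369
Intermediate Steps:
3848098/(-2630675) + u/(-4217804) = 3848098/(-2630675) - 3539134/(-4217804) = 3848098*(-1/2630675) - 3539134*(-1/4217804) = -3848098/2630675 + 1769567/2108902 = -3460105900671/5547835768850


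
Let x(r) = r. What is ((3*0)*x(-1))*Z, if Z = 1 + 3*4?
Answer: 0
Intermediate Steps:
Z = 13 (Z = 1 + 12 = 13)
((3*0)*x(-1))*Z = ((3*0)*(-1))*13 = (0*(-1))*13 = 0*13 = 0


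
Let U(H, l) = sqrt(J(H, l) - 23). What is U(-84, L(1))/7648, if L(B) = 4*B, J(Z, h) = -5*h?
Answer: I*sqrt(43)/7648 ≈ 0.00085741*I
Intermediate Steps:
U(H, l) = sqrt(-23 - 5*l) (U(H, l) = sqrt(-5*l - 23) = sqrt(-23 - 5*l))
U(-84, L(1))/7648 = sqrt(-23 - 20)/7648 = sqrt(-23 - 5*4)*(1/7648) = sqrt(-23 - 20)*(1/7648) = sqrt(-43)*(1/7648) = (I*sqrt(43))*(1/7648) = I*sqrt(43)/7648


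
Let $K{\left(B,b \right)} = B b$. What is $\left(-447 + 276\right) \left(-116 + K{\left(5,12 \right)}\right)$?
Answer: $9576$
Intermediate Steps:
$\left(-447 + 276\right) \left(-116 + K{\left(5,12 \right)}\right) = \left(-447 + 276\right) \left(-116 + 5 \cdot 12\right) = - 171 \left(-116 + 60\right) = \left(-171\right) \left(-56\right) = 9576$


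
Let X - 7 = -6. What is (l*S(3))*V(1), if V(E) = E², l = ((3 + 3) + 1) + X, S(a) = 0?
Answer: 0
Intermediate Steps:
X = 1 (X = 7 - 6 = 1)
l = 8 (l = ((3 + 3) + 1) + 1 = (6 + 1) + 1 = 7 + 1 = 8)
(l*S(3))*V(1) = (8*0)*1² = 0*1 = 0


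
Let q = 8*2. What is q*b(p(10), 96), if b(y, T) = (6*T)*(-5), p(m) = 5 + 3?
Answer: -46080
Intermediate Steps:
p(m) = 8
q = 16
b(y, T) = -30*T
q*b(p(10), 96) = 16*(-30*96) = 16*(-2880) = -46080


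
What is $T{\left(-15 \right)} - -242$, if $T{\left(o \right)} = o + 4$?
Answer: $231$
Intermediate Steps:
$T{\left(o \right)} = 4 + o$
$T{\left(-15 \right)} - -242 = \left(4 - 15\right) - -242 = -11 + 242 = 231$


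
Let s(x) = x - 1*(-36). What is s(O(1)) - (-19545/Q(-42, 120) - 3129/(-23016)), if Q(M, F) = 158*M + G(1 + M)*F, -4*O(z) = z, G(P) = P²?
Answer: 636344591/17817672 ≈ 35.714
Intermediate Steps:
O(z) = -z/4
Q(M, F) = 158*M + F*(1 + M)² (Q(M, F) = 158*M + (1 + M)²*F = 158*M + F*(1 + M)²)
s(x) = 36 + x (s(x) = x + 36 = 36 + x)
s(O(1)) - (-19545/Q(-42, 120) - 3129/(-23016)) = (36 - ¼*1) - (-19545/(158*(-42) + 120*(1 - 42)²) - 3129/(-23016)) = (36 - ¼) - (-19545/(-6636 + 120*(-41)²) - 3129*(-1/23016)) = 143/4 - (-19545/(-6636 + 120*1681) + 149/1096) = 143/4 - (-19545/(-6636 + 201720) + 149/1096) = 143/4 - (-19545/195084 + 149/1096) = 143/4 - (-19545*1/195084 + 149/1096) = 143/4 - (-6515/65028 + 149/1096) = 143/4 - 1*637183/17817672 = 143/4 - 637183/17817672 = 636344591/17817672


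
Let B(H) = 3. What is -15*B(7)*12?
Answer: -540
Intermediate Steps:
-15*B(7)*12 = -15*3*12 = -45*12 = -540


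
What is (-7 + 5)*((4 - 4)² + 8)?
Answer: -16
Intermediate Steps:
(-7 + 5)*((4 - 4)² + 8) = -2*(0² + 8) = -2*(0 + 8) = -2*8 = -16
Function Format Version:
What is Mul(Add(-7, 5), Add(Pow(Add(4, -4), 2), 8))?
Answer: -16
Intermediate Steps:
Mul(Add(-7, 5), Add(Pow(Add(4, -4), 2), 8)) = Mul(-2, Add(Pow(0, 2), 8)) = Mul(-2, Add(0, 8)) = Mul(-2, 8) = -16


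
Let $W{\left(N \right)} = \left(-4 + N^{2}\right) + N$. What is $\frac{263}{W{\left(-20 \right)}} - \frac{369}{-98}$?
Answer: $\frac{82259}{18424} \approx 4.4648$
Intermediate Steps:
$W{\left(N \right)} = -4 + N + N^{2}$
$\frac{263}{W{\left(-20 \right)}} - \frac{369}{-98} = \frac{263}{-4 - 20 + \left(-20\right)^{2}} - \frac{369}{-98} = \frac{263}{-4 - 20 + 400} - - \frac{369}{98} = \frac{263}{376} + \frac{369}{98} = \frac{82259}{18424}$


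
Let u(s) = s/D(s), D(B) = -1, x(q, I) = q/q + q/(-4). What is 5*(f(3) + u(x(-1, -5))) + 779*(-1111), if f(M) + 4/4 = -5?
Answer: -3462021/4 ≈ -8.6551e+5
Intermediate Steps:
x(q, I) = 1 - q/4 (x(q, I) = 1 + q*(-¼) = 1 - q/4)
f(M) = -6 (f(M) = -1 - 5 = -6)
u(s) = -s (u(s) = s/(-1) = s*(-1) = -s)
5*(f(3) + u(x(-1, -5))) + 779*(-1111) = 5*(-6 - (1 - ¼*(-1))) + 779*(-1111) = 5*(-6 - (1 + ¼)) - 865469 = 5*(-6 - 1*5/4) - 865469 = 5*(-6 - 5/4) - 865469 = 5*(-29/4) - 865469 = -145/4 - 865469 = -3462021/4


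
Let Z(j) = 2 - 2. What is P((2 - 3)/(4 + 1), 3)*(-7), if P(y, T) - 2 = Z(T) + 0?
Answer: -14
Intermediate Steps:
Z(j) = 0
P(y, T) = 2 (P(y, T) = 2 + (0 + 0) = 2 + 0 = 2)
P((2 - 3)/(4 + 1), 3)*(-7) = 2*(-7) = -14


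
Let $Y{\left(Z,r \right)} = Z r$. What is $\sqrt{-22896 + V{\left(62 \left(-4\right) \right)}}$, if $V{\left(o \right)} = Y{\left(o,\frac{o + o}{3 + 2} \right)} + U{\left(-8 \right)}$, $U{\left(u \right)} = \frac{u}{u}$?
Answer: $\frac{\sqrt{42665}}{5} \approx 41.311$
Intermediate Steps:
$U{\left(u \right)} = 1$
$V{\left(o \right)} = 1 + \frac{2 o^{2}}{5}$ ($V{\left(o \right)} = o \frac{o + o}{3 + 2} + 1 = o \frac{2 o}{5} + 1 = \frac{2 o^{2}}{5} + 1 = 1 + \frac{2 o^{2}}{5}$)
$\sqrt{-22896 + V{\left(62 \left(-4\right) \right)}} = \sqrt{-22896 + \left(1 + \frac{2 \left(62 \left(-4\right)\right)^{2}}{5}\right)} = \sqrt{-22896 + \left(1 + \frac{2 \left(-248\right)^{2}}{5}\right)} = \sqrt{-22896 + \left(1 + \frac{2}{5} \cdot 61504\right)} = \sqrt{-22896 + \left(1 + \frac{123008}{5}\right)} = \sqrt{-22896 + \frac{123013}{5}} = \sqrt{\frac{8533}{5}} = \frac{\sqrt{42665}}{5}$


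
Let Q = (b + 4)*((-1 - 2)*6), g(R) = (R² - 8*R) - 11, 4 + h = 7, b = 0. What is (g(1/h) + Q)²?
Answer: 592900/81 ≈ 7319.8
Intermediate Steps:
h = 3 (h = -4 + 7 = 3)
g(R) = -11 + R² - 8*R
Q = -72 (Q = (0 + 4)*((-1 - 2)*6) = 4*(-3*6) = 4*(-18) = -72)
(g(1/h) + Q)² = ((-11 + (1/3)² - 8/3) - 72)² = ((-11 + (⅓)² - 8*⅓) - 72)² = ((-11 + ⅑ - 8/3) - 72)² = (-122/9 - 72)² = (-770/9)² = 592900/81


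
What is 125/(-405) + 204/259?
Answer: 10049/20979 ≈ 0.47900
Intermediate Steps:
125/(-405) + 204/259 = 125*(-1/405) + 204*(1/259) = -25/81 + 204/259 = 10049/20979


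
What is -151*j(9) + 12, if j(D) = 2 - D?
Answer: 1069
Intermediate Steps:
-151*j(9) + 12 = -151*(2 - 1*9) + 12 = -151*(2 - 9) + 12 = -151*(-7) + 12 = 1057 + 12 = 1069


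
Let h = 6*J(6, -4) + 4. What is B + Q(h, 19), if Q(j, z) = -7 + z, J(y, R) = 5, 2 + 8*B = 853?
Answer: 947/8 ≈ 118.38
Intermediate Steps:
B = 851/8 (B = -¼ + (⅛)*853 = -¼ + 853/8 = 851/8 ≈ 106.38)
h = 34 (h = 6*5 + 4 = 30 + 4 = 34)
B + Q(h, 19) = 851/8 + (-7 + 19) = 851/8 + 12 = 947/8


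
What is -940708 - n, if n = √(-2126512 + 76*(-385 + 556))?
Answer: -940708 - 2*I*√528379 ≈ -9.4071e+5 - 1453.8*I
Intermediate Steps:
n = 2*I*√528379 (n = √(-2126512 + 76*171) = √(-2126512 + 12996) = √(-2113516) = 2*I*√528379 ≈ 1453.8*I)
-940708 - n = -940708 - 2*I*√528379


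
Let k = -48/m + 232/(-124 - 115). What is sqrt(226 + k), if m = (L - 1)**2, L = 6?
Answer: sqrt(318605642)/1195 ≈ 14.937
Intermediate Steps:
m = 25 (m = (6 - 1)**2 = 5**2 = 25)
k = -17272/5975 (k = -48/25 + 232/(-124 - 115) = -48*1/25 + 232/(-239) = -48/25 + 232*(-1/239) = -48/25 - 232/239 = -17272/5975 ≈ -2.8907)
sqrt(226 + k) = sqrt(226 - 17272/5975) = sqrt(1333078/5975) = sqrt(318605642)/1195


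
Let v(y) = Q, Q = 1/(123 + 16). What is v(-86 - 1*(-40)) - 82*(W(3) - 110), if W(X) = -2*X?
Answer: 1322169/139 ≈ 9512.0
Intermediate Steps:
Q = 1/139 ≈ 0.0071942
v(y) = 1/139
v(-86 - 1*(-40)) - 82*(W(3) - 110) = 1/139 - 82*(-2*3 - 110) = 1/139 - 82*(-6 - 110) = 1/139 - 82*(-116) = 1/139 + 9512 = 1322169/139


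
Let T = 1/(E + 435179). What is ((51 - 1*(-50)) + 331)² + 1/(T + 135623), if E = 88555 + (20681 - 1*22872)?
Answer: 13200517623666503/70733226290 ≈ 1.8662e+5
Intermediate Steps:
E = 86364 (E = 88555 + (20681 - 22872) = 88555 - 2191 = 86364)
T = 1/521543 (T = 1/(86364 + 435179) = 1/521543 ≈ 1.9174e-6)
((51 - 1*(-50)) + 331)² + 1/(T + 135623) = ((51 - 1*(-50)) + 331)² + 1/(1/521543 + 135623) = ((51 + 50) + 331)² + 1/(70733226290/521543) = (101 + 331)² + 521543/70733226290 = 432² + 521543/70733226290 = 186624 + 521543/70733226290 = 13200517623666503/70733226290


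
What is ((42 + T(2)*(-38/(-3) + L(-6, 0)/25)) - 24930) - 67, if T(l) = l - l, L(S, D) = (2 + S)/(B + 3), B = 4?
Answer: -24955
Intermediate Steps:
L(S, D) = 2/7 + S/7 (L(S, D) = (2 + S)/(4 + 3) = (2 + S)/7 = (2 + S)*(⅐) = 2/7 + S/7)
T(l) = 0
((42 + T(2)*(-38/(-3) + L(-6, 0)/25)) - 24930) - 67 = ((42 + 0*(-38/(-3) + (2/7 + (⅐)*(-6))/25)) - 24930) - 67 = ((42 + 0*(-38*(-⅓) + (2/7 - 6/7)*(1/25))) - 24930) - 67 = ((42 + 0*(38/3 - 4/7*1/25)) - 24930) - 67 = ((42 + 0*(38/3 - 4/175)) - 24930) - 67 = ((42 + 0*(6638/525)) - 24930) - 67 = ((42 + 0) - 24930) - 67 = (42 - 24930) - 67 = -24888 - 67 = -24955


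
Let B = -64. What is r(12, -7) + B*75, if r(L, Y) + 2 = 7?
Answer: -4795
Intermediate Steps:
r(L, Y) = 5 (r(L, Y) = -2 + 7 = 5)
r(12, -7) + B*75 = 5 - 64*75 = 5 - 4800 = -4795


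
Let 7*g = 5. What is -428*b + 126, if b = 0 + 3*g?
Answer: -5538/7 ≈ -791.14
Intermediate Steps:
g = 5/7 (g = (⅐)*5 = 5/7 ≈ 0.71429)
b = 15/7 (b = 0 + 3*(5/7) = 0 + 15/7 = 15/7 ≈ 2.1429)
-428*b + 126 = -428*15/7 + 126 = -6420/7 + 126 = -5538/7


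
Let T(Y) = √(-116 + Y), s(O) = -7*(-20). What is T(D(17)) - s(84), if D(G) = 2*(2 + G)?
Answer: -140 + I*√78 ≈ -140.0 + 8.8318*I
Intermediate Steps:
D(G) = 4 + 2*G
s(O) = 140
T(D(17)) - s(84) = √(-116 + (4 + 2*17)) - 1*140 = √(-116 + (4 + 34)) - 140 = √(-116 + 38) - 140 = √(-78) - 140 = I*√78 - 140 = -140 + I*√78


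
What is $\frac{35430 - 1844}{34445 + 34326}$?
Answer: $\frac{33586}{68771} \approx 0.48837$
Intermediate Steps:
$\frac{35430 - 1844}{34445 + 34326} = \frac{33586}{68771}$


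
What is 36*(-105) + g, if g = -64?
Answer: -3844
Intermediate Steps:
36*(-105) + g = 36*(-105) - 64 = -3780 - 64 = -3844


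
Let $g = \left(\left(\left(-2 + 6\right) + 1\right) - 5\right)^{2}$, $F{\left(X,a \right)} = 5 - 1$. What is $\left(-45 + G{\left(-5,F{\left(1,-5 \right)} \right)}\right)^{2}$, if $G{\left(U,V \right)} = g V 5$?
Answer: $2025$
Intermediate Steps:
$F{\left(X,a \right)} = 4$ ($F{\left(X,a \right)} = 5 - 1 = 4$)
$g = 0$ ($g = \left(\left(4 + 1\right) - 5\right)^{2} = \left(5 - 5\right)^{2} = 0^{2} = 0$)
$G{\left(U,V \right)} = 0$ ($G{\left(U,V \right)} = 0 V 5 = 0 \cdot 5 = 0$)
$\left(-45 + G{\left(-5,F{\left(1,-5 \right)} \right)}\right)^{2} = \left(-45 + 0\right)^{2} = \left(-45\right)^{2} = 2025$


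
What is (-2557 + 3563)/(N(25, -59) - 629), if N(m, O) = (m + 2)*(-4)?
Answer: -1006/737 ≈ -1.3650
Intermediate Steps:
N(m, O) = -8 - 4*m (N(m, O) = (2 + m)*(-4) = -8 - 4*m)
(-2557 + 3563)/(N(25, -59) - 629) = (-2557 + 3563)/((-8 - 4*25) - 629) = 1006/((-8 - 100) - 629) = 1006/(-108 - 629) = 1006/(-737) = 1006*(-1/737) = -1006/737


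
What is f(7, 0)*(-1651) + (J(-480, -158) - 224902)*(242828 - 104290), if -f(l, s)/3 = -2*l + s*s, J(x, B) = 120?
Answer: -31140918058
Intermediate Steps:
f(l, s) = -3*s² + 6*l (f(l, s) = -3*(-2*l + s*s) = -3*(-2*l + s²) = -3*(s² - 2*l) = -3*s² + 6*l)
f(7, 0)*(-1651) + (J(-480, -158) - 224902)*(242828 - 104290) = (-3*0² + 6*7)*(-1651) + (120 - 224902)*(242828 - 104290) = (-3*0 + 42)*(-1651) - 224782*138538 = (0 + 42)*(-1651) - 31140848716 = 42*(-1651) - 31140848716 = -69342 - 31140848716 = -31140918058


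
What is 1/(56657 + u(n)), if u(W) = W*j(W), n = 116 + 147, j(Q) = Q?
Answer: 1/125826 ≈ 7.9475e-6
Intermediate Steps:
n = 263
u(W) = W² (u(W) = W*W = W²)
1/(56657 + u(n)) = 1/(56657 + 263²) = 1/(56657 + 69169) = 1/125826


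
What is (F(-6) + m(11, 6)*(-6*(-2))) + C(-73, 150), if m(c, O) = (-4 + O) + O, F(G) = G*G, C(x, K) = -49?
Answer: 83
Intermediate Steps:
F(G) = G²
m(c, O) = -4 + 2*O
(F(-6) + m(11, 6)*(-6*(-2))) + C(-73, 150) = ((-6)² + (-4 + 2*6)*(-6*(-2))) - 49 = (36 + (-4 + 12)*12) - 49 = (36 + 8*12) - 49 = (36 + 96) - 49 = 132 - 49 = 83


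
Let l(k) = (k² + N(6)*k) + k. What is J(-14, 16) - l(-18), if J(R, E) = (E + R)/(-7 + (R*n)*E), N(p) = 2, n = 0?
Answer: -1892/7 ≈ -270.29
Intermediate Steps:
J(R, E) = -E/7 - R/7 (J(R, E) = (E + R)/(-7 + (R*0)*E) = (E + R)/(-7 + 0*E) = (E + R)/(-7 + 0) = (E + R)/(-7) = (E + R)*(-⅐) = -E/7 - R/7)
l(k) = k² + 3*k (l(k) = (k² + 2*k) + k = k² + 3*k)
J(-14, 16) - l(-18) = (-⅐*16 - ⅐*(-14)) - (-18)*(3 - 18) = (-16/7 + 2) - (-18)*(-15) = -2/7 - 1*270 = -2/7 - 270 = -1892/7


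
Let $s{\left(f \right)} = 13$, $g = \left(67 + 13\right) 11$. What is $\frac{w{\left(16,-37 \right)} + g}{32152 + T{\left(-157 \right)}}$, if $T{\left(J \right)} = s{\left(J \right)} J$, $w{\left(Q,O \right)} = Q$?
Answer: $\frac{896}{30111} \approx 0.029757$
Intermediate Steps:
$g = 880$ ($g = 80 \cdot 11 = 880$)
$T{\left(J \right)} = 13 J$
$\frac{w{\left(16,-37 \right)} + g}{32152 + T{\left(-157 \right)}} = \frac{16 + 880}{32152 + 13 \left(-157\right)} = \frac{896}{32152 - 2041} = \frac{896}{30111}$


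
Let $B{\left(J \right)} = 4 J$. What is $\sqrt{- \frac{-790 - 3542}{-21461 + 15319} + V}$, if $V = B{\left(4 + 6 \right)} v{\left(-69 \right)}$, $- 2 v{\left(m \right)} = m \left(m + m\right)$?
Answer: $\frac{i \sqrt{1796054099826}}{3071} \approx 436.4 i$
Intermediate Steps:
$v{\left(m \right)} = - m^{2}$ ($v{\left(m \right)} = - \frac{m \left(m + m\right)}{2} = - \frac{m 2 m}{2} = - \frac{2 m^{2}}{2} = - m^{2}$)
$V = -190440$ ($V = 4 \left(4 + 6\right) \left(- \left(-69\right)^{2}\right) = 4 \cdot 10 \left(\left(-1\right) 4761\right) = 40 \left(-4761\right) = -190440$)
$\sqrt{- \frac{-790 - 3542}{-21461 + 15319} + V} = \sqrt{- \frac{-790 - 3542}{-21461 + 15319} - 190440} = \sqrt{- \frac{-4332}{-6142} - 190440} = \sqrt{- \frac{\left(-4332\right) \left(-1\right)}{6142} - 190440} = \sqrt{\left(-1\right) \frac{2166}{3071} - 190440} = \sqrt{- \frac{2166}{3071} - 190440} = \sqrt{- \frac{584843406}{3071}} = \frac{i \sqrt{1796054099826}}{3071}$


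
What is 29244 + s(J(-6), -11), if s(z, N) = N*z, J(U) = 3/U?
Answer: 58499/2 ≈ 29250.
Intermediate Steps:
29244 + s(J(-6), -11) = 29244 - 33/(-6) = 29244 - 33*(-1)/6 = 29244 - 11*(-1/2) = 29244 + 11/2 = 58499/2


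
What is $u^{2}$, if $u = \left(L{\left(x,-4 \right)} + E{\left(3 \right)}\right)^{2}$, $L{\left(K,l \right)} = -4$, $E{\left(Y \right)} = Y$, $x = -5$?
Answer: $1$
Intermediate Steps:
$u = 1$ ($u = \left(-4 + 3\right)^{2} = \left(-1\right)^{2} = 1$)
$u^{2} = 1^{2} = 1$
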